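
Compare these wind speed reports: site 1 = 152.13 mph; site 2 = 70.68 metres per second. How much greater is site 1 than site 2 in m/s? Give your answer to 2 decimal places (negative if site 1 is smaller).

-2.67 m/s

site 1: 152.13 mph = 68.0082 m/s.
Difference: 68.0082 − 70.6800 = -2.67 m/s.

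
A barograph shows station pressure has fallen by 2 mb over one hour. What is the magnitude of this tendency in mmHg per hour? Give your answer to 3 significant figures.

1.50 mmHg per hour

2 mb / 1 h × 0.750062 mmHg/mb = 1.50 mmHg/h.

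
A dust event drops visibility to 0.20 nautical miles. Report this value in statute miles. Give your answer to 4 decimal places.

1 nmi = 1.15078 SM, so 0.20 × 1.15078 = 0.2302 SM.

0.2302 SM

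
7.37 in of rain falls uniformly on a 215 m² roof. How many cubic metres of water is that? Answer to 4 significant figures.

Depth: 7.37 in × 25.4 = 187.198 mm.
1 mm over 1 m² is 1 L, so volume = 187.198 × 215 = 40247.57 L = 40.25 m³.

40.25 cubic metres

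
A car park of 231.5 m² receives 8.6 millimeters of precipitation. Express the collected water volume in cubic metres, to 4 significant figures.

1 mm over 1 m² is 1 L, so volume = 8.6 × 231.5 = 1990.9 L = 1.991 m³.

1.991 cubic metres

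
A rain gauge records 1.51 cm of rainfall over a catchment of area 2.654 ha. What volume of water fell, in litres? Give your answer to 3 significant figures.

Depth: 1.51 cm × 10 = 15.1 mm.
Area: 2.654 ha = 26540 m².
1 mm over 1 m² is 1 L, so volume = 15.1 × 26540 = 400754 L ≈ 401000 L.

401000 litres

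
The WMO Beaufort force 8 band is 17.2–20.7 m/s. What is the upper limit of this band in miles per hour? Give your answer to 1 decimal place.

17.2–20.7 m/s × 2.237 = 38.5–46.3 mph.

46.3 mph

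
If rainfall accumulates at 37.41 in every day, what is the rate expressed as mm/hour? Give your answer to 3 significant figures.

39.6 mm/hour

37.41 in/day × 25.4 mm/in × 0.0416667 day/hour = 39.6 mm/hour.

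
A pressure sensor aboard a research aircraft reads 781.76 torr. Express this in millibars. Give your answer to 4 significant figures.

1 mmHg = 1.33322 mb, so 781.76 × 1.33322 = 1042 mb.

1042 mb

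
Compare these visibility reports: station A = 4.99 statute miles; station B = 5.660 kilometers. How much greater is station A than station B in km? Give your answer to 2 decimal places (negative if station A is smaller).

station A: 4.99 SM = 8.0306 km.
Difference: 8.0306 − 5.6600 = 2.37 km.

2.37 km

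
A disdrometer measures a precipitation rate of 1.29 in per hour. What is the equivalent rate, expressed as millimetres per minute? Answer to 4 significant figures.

0.5461 mm/minute

1.29 in/hour × 25.4 mm/in × 0.0166667 hour/minute = 0.5461 mm/minute.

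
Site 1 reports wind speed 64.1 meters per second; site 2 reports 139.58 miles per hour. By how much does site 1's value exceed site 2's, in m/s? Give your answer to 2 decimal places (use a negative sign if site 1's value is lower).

site 2: 139.58 mph = 62.3978 m/s.
Difference: 64.1000 − 62.3978 = 1.70 m/s.

1.70 m/s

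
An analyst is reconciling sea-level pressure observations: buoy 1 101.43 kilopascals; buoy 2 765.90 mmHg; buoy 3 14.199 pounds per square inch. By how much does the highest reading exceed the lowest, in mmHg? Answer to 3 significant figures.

31.6 mmHg

buoy 1: 101.43 kPa = 760.787 mmHg.
buoy 3: 14.199 psi = 734.300 mmHg.
Spread: 765.900 − 734.300 = 31.6 mmHg.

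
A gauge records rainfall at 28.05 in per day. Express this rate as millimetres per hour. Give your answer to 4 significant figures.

29.69 mm/hour

28.05 in/day × 25.4 mm/in × 0.0416667 day/hour = 29.69 mm/hour.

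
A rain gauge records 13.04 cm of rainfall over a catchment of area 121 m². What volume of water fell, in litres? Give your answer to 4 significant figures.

15780 litres

Depth: 13.04 cm × 10 = 130.4 mm.
1 mm over 1 m² is 1 L, so volume = 130.4 × 121 = 15778.4 L ≈ 15780 L.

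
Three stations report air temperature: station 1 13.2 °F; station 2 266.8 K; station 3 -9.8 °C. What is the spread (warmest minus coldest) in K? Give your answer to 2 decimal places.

station 1: 13.2 °F = -10.444 °C.
station 2: 266.8 K = -6.350 °C.
Spread: (-6.350) − (-10.444) = 4.094 °C.

4.09 K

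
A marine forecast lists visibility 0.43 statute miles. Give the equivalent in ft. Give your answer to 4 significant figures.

1 SM = 5280 ft, so 0.43 × 5280 = 2270 ft.

2270 ft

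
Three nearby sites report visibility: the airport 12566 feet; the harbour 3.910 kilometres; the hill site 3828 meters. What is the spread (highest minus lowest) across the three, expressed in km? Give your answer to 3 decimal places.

0.082 km

the airport: 12566 ft = 3.83012 km.
the hill site: 3828 m = 3.82800 km.
Spread: 3.91000 − 3.82800 = 0.082 km.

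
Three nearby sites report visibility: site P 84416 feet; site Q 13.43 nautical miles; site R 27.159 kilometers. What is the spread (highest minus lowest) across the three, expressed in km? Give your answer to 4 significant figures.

2.287 km

site P: 84416 ft = 25.73000 km.
site Q: 13.43 nmi = 24.87236 km.
Spread: 27.15900 − 24.87236 = 2.287 km.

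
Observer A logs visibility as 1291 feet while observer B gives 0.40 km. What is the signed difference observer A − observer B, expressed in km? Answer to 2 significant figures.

-0.0065 km

observer A: 1291 ft = 0.393497 km.
Difference: 0.393497 − 0.400000 = -0.0065 km.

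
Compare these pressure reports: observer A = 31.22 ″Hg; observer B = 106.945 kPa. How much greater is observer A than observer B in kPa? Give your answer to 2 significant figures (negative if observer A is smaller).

observer A: 31.22 inHg = 105.723 kPa.
Difference: 105.723 − 106.945 = -1.2 kPa.

-1.2 kPa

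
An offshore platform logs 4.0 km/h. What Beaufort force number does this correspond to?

Beaufort force 1

4.0 km/h = 1.1 m/s, which is Beaufort 1 (light air, 0.3–1.5 m/s).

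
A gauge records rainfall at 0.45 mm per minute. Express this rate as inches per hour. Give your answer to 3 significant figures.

0.45 mm/minute × 0.0393701 in/mm × 60 minute/hour = 1.06 in/hour.

1.06 in/hour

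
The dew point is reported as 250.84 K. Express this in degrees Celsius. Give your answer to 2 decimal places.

-22.31 °C

°C = 250.84 − 273.15 = -22.31 °C.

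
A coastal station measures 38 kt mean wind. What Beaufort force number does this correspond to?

Beaufort force 8

38 kt lies in the Beaufort 8 band (gale, 34–40 kt).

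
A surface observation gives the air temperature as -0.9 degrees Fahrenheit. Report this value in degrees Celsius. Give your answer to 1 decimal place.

°C = (°F − 32) × 5/9 = (-0.9 − 32) / 1.8 = -18.3 °C.

-18.3 °C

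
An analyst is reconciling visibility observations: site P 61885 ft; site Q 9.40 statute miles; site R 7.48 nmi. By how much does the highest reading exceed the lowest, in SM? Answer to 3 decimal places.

site P: 61885 ft = 11.72064 SM.
site R: 7.48 nmi = 8.60783 SM.
Spread: 11.72064 − 8.60783 = 3.113 SM.

3.113 SM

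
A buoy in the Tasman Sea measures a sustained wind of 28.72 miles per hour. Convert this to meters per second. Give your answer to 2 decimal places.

12.84 m/s

1 mph = 0.44704 m/s, so 28.72 × 0.44704 = 12.84 m/s.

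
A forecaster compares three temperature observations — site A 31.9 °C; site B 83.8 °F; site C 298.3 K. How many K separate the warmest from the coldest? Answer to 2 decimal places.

site B: 83.8 °F = 28.778 °C.
site C: 298.3 K = 25.150 °C.
Spread: 31.900 − 25.150 = 6.750 °C.

6.75 K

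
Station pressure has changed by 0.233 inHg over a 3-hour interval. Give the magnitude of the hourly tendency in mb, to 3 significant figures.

2.63 mb per hour

0.233 inHg / 3 h × 33.8639 mb/inHg = 2.63 mb/h.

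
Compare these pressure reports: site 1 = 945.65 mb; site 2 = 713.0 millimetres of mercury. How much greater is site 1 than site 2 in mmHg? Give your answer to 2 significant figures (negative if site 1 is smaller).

site 1: 945.65 mb = 709.296 mmHg.
Difference: 709.296 − 713.000 = -3.7 mmHg.

-3.7 mmHg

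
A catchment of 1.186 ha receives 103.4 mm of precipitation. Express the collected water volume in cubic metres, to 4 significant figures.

1226 cubic metres

Area: 1.186 ha = 11860 m².
1 mm over 1 m² is 1 L, so volume = 103.4 × 11860 = 1226324 L = 1226 m³.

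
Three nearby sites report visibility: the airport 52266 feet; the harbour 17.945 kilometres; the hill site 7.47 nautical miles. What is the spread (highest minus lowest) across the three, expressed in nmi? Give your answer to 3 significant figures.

2.22 nmi

the airport: 52266 ft = 8.6019 nmi.
the harbour: 17.945 km = 9.6895 nmi.
Spread: 9.6895 − 7.4700 = 2.22 nmi.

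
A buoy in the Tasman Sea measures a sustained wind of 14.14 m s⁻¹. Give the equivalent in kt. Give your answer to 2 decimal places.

1 m/s = 1.94384 kt, so 14.14 × 1.94384 = 27.49 kt.

27.49 kt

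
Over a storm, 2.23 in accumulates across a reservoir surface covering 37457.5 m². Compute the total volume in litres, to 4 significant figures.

2122000 litres

Depth: 2.23 in × 25.4 = 56.642 mm.
1 mm over 1 m² is 1 L, so volume = 56.642 × 37457.5 = 2121667.7 L ≈ 2122000 L.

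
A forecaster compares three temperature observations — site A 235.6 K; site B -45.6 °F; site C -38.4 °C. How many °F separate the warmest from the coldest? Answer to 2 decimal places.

10.01 °F

site A: 235.6 K = -37.550 °C.
site B: -45.6 °F = -43.111 °C.
Spread: (-37.550) − (-43.111) = 5.561 °C = 10.01 °F.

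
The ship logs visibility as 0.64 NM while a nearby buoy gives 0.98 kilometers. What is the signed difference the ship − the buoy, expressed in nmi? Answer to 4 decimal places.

0.1108 nmi

the buoy: 0.98 km = 0.529158 nmi.
Difference: 0.640000 − 0.529158 = 0.1108 nmi.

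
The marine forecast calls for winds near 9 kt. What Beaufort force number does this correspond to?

9 kt lies in the Beaufort 3 band (gentle breeze, 7–10 kt).

Beaufort force 3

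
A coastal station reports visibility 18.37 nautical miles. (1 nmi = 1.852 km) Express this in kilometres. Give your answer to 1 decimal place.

34.0 km

1 nmi = 1.852 km, so 18.37 × 1.852 = 34.0 km.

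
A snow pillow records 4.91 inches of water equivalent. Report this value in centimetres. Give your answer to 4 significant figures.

1 in = 2.54 cm, so 4.91 × 2.54 = 12.47 cm.

12.47 cm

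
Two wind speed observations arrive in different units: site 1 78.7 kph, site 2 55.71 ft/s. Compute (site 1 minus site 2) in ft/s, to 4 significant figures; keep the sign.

site 1: 78.7 km/h = 71.7228 ft/s.
Difference: 71.7228 − 55.7100 = 16.01 ft/s.

16.01 ft/s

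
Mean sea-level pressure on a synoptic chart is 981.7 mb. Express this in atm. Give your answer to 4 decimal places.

1 mb = 0.000986923 atm, so 981.7 × 0.000986923 = 0.9689 atm.

0.9689 atm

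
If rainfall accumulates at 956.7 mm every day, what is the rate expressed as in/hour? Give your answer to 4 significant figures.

956.7 mm/day × 0.0393701 in/mm × 0.0416667 day/hour = 1.569 in/hour.

1.569 in/hour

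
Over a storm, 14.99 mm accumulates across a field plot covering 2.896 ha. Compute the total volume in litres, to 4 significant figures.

Area: 2.896 ha = 28960 m².
1 mm over 1 m² is 1 L, so volume = 14.99 × 28960 = 434110.4 L ≈ 434100 L.

434100 litres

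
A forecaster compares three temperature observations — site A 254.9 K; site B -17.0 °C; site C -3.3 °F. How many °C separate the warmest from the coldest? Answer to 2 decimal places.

2.61 °C

site A: 254.9 K = -18.250 °C.
site C: -3.3 °F = -19.611 °C.
Spread: (-17.000) − (-19.611) = 2.611 °C.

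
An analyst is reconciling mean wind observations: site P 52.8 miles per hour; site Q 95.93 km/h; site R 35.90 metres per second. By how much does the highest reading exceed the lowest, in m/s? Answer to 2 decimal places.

12.30 m/s

site P: 52.8 mph = 23.6037 m/s.
site Q: 95.93 km/h = 26.6472 m/s.
Spread: 35.9000 − 23.6037 = 12.30 m/s.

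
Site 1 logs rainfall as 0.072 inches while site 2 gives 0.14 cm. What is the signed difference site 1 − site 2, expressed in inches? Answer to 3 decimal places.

site 2: 0.14 cm = 0.05512 in.
Difference: 0.07200 − 0.05512 = 0.017 in.

0.017 in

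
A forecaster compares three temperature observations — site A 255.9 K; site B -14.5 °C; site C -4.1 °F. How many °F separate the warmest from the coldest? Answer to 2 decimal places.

site A: 255.9 K = -17.250 °C.
site C: -4.1 °F = -20.056 °C.
Spread: (-14.500) − (-20.056) = 5.556 °C = 10.00 °F.

10.00 °F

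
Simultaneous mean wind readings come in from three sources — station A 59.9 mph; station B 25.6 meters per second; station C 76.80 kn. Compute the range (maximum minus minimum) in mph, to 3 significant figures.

station B: 25.6 m/s = 57.266 mph.
station C: 76.80 kt = 88.380 mph.
Spread: 88.380 − 57.266 = 31.1 mph.

31.1 mph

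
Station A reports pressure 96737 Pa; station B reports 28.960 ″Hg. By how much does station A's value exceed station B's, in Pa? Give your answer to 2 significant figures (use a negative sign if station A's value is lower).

-1300 Pa

station B: 28.960 inHg = 98069.83 Pa.
Difference: 96737.00 − 98069.83 = -1300 Pa.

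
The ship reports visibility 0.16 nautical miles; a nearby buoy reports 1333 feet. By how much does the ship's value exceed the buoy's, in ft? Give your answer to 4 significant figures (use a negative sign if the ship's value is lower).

-360.8 ft

the ship: 0.16 nmi = 972.178 ft.
Difference: 972.178 − 1333.000 = -360.8 ft.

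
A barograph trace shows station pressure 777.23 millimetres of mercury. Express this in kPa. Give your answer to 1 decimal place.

1 mmHg = 0.133322 kPa, so 777.23 × 0.133322 = 103.6 kPa.

103.6 kPa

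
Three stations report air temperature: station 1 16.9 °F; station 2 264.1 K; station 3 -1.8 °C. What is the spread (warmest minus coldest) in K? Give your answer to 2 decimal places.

station 1: 16.9 °F = -8.389 °C.
station 2: 264.1 K = -9.050 °C.
Spread: (-1.800) − (-9.050) = 7.250 °C.

7.25 K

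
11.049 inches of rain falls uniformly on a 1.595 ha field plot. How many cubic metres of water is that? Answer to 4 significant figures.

Depth: 11.049 in × 25.4 = 280.6446 mm.
Area: 1.595 ha = 15950 m².
1 mm over 1 m² is 1 L, so volume = 280.6446 × 15950 = 4476281.4 L = 4476 m³.

4476 cubic metres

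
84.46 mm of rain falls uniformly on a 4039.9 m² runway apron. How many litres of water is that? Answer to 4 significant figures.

1 mm over 1 m² is 1 L, so volume = 84.46 × 4039.9 = 341209.95 L ≈ 341200 L.

341200 litres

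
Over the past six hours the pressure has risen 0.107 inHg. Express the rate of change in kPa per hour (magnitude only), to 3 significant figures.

0.0604 kPa per hour

0.107 inHg / 6 h × 3.38639 kPa/inHg = 0.0604 kPa/h.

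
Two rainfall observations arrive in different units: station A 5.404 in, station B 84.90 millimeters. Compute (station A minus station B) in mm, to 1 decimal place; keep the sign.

station A: 5.404 in = 137.262 mm.
Difference: 137.262 − 84.900 = 52.4 mm.

52.4 mm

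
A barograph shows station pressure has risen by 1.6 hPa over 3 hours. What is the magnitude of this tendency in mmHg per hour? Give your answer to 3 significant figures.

0.400 mmHg per hour

1.6 hPa / 3 h × 0.750062 mmHg/hPa = 0.400 mmHg/h.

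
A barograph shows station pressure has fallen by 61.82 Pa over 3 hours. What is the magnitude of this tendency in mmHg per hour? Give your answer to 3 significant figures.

0.155 mmHg per hour

61.82 Pa / 3 h × 0.00750062 mmHg/Pa = 0.155 mmHg/h.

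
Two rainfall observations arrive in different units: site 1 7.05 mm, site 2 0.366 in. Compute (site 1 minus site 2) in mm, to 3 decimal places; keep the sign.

site 2: 0.366 in = 9.29640 mm.
Difference: 7.05000 − 9.29640 = -2.246 mm.

-2.246 mm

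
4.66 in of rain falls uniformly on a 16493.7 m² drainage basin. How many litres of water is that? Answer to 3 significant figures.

Depth: 4.66 in × 25.4 = 118.364 mm.
1 mm over 1 m² is 1 L, so volume = 118.364 × 16493.7 = 1952260.3 L ≈ 1950000 L.

1950000 litres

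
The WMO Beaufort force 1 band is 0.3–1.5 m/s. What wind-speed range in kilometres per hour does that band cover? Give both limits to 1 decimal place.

1.1 to 5.4 km/h

0.3–1.5 m/s × 3.6 = 1.1–5.4 km/h.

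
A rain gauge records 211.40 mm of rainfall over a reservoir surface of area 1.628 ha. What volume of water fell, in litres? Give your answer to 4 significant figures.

3442000 litres

Area: 1.628 ha = 16280 m².
1 mm over 1 m² is 1 L, so volume = 211.4 × 16280 = 3441592 L ≈ 3442000 L.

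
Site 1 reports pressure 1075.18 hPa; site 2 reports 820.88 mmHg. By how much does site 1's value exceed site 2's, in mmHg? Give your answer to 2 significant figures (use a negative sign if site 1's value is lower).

site 1: 1075.18 hPa = 806.45 mmHg.
Difference: 806.45 − 820.88 = -14 mmHg.

-14 mmHg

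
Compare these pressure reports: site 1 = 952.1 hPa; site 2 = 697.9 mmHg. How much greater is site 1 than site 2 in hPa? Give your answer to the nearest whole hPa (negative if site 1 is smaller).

site 2: 697.9 mmHg = 930.46 hPa.
Difference: 952.10 − 930.46 = 22 hPa.

22 hPa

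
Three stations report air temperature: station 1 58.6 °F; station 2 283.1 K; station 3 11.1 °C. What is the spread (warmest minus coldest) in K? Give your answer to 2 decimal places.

station 1: 58.6 °F = 14.778 °C.
station 2: 283.1 K = 9.950 °C.
Spread: 14.778 − 9.950 = 4.828 °C.

4.83 K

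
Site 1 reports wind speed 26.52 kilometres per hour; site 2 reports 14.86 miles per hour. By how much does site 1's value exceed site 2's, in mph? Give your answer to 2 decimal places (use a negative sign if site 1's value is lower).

site 1: 26.52 km/h = 16.4788 mph.
Difference: 16.4788 − 14.8600 = 1.62 mph.

1.62 mph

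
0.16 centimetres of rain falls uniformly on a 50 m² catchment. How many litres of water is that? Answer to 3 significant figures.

80.0 litres

Depth: 0.16 cm × 10 = 1.6 mm.
1 mm over 1 m² is 1 L, so volume = 1.6 × 50 = 80 L ≈ 80.0 L.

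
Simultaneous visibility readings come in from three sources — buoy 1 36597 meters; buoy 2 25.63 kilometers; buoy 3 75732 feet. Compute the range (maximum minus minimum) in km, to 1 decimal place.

13.5 km

buoy 1: 36597 m = 36.597 km.
buoy 3: 75732 ft = 23.083 km.
Spread: 36.597 − 23.083 = 13.5 km.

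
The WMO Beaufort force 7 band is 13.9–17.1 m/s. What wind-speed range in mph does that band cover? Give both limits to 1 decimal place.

13.9–17.1 m/s × 2.237 = 31.1–38.3 mph.

31.1 to 38.3 mph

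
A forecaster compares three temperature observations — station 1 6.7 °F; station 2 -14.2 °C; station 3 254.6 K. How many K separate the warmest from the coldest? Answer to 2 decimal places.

station 1: 6.7 °F = -14.056 °C.
station 3: 254.6 K = -18.550 °C.
Spread: (-14.056) − (-18.550) = 4.494 °C.

4.49 K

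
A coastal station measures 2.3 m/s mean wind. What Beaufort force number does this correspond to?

Beaufort force 2

2.3 m/s lies in the Beaufort 2 band (light breeze, 1.6–3.3 m/s).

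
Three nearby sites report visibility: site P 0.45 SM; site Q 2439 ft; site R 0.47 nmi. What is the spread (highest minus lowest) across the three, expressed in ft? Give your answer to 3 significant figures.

site P: 0.45 SM = 2376.00 ft.
site R: 0.47 nmi = 2855.77 ft.
Spread: 2855.77 − 2376.00 = 480 ft.

480 ft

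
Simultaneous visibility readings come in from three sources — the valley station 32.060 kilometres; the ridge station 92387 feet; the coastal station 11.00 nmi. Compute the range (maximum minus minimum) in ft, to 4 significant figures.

the valley station: 32.060 km = 105183.73 ft.
the coastal station: 11.00 nmi = 66837.27 ft.
Spread: 105183.73 − 66837.27 = 38350 ft.

38350 ft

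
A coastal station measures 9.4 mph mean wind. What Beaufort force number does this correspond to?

9.4 mph = 4.2 m/s, which is Beaufort 3 (gentle breeze, 3.4–5.4 m/s).

Beaufort force 3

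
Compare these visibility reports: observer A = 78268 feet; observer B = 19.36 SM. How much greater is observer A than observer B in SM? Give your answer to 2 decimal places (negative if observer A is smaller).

observer A: 78268 ft = 14.8235 SM.
Difference: 14.8235 − 19.3600 = -4.54 SM.

-4.54 SM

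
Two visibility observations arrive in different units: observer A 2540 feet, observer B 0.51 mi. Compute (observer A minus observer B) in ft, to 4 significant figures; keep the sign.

observer B: 0.51 SM = 2692.800 ft.
Difference: 2540.000 − 2692.800 = -152.8 ft.

-152.8 ft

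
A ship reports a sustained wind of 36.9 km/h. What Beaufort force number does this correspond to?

36.9 km/h = 10.2 m/s, which is Beaufort 5 (fresh breeze, 8.0–10.7 m/s).

Beaufort force 5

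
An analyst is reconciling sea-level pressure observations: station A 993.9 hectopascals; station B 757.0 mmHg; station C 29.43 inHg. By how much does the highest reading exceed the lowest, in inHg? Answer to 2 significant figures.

station A: 993.9 hPa = 29.3498 inHg.
station B: 757.0 mmHg = 29.8031 inHg.
Spread: 29.8031 − 29.3498 = 0.45 inHg.

0.45 inHg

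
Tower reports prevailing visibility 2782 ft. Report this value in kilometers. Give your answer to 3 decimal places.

0.848 km

1 ft = 0.0003048 km, so 2782 × 0.0003048 = 0.848 km.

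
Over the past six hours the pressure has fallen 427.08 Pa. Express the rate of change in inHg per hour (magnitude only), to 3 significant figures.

427.08 Pa / 6 h × 0.0002953 inHg/Pa = 0.0210 inHg/h.

0.0210 inHg per hour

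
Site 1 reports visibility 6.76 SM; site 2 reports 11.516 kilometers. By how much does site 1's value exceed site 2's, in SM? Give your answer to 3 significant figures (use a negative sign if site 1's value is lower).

-0.396 SM

site 2: 11.516 km = 7.15571 SM.
Difference: 6.76000 − 7.15571 = -0.396 SM.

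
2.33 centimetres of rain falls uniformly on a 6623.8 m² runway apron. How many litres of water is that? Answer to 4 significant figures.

Depth: 2.33 cm × 10 = 23.3 mm.
1 mm over 1 m² is 1 L, so volume = 23.3 × 6623.8 = 154334.54 L ≈ 154300 L.

154300 litres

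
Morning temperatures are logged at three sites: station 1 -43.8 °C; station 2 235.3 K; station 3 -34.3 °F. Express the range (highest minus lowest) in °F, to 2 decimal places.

station 2: 235.3 K = -37.850 °C.
station 3: -34.3 °F = -36.833 °C.
Spread: (-36.833) − (-43.800) = 6.967 °C = 12.54 °F.

12.54 °F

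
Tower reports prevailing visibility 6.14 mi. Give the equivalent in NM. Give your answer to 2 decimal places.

1 SM = 0.868976 nmi, so 6.14 × 0.868976 = 5.34 nmi.

5.34 nmi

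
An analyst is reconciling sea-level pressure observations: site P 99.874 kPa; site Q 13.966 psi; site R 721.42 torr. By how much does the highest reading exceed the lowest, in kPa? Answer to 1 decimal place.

site Q: 13.966 psi = 96.292 kPa.
site R: 721.42 mmHg = 96.181 kPa.
Spread: 99.874 − 96.181 = 3.7 kPa.

3.7 kPa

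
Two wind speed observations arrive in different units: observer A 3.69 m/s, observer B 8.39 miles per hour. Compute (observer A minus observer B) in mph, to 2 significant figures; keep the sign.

observer A: 3.69 m/s = 8.2543 mph.
Difference: 8.2543 − 8.3900 = -0.14 mph.

-0.14 mph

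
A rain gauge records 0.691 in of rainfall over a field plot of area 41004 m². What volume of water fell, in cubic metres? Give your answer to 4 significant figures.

Depth: 0.691 in × 25.4 = 17.5514 mm.
1 mm over 1 m² is 1 L, so volume = 17.5514 × 41004 = 719677.61 L = 719.7 m³.

719.7 cubic metres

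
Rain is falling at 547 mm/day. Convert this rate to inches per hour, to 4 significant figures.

547 mm/day × 0.0393701 in/mm × 0.0416667 day/hour = 0.8973 in/hour.

0.8973 in/hour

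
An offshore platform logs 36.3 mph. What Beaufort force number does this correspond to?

Beaufort force 7

36.3 mph = 16.2 m/s, which is Beaufort 7 (near gale, 13.9–17.1 m/s).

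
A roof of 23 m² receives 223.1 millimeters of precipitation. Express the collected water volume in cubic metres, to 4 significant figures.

5.131 cubic metres

1 mm over 1 m² is 1 L, so volume = 223.1 × 23 = 5131.3 L = 5.131 m³.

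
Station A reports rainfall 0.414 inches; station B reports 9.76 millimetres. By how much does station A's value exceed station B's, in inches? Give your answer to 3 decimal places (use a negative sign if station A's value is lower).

station B: 9.76 mm = 0.38425 in.
Difference: 0.41400 − 0.38425 = 0.030 in.

0.030 in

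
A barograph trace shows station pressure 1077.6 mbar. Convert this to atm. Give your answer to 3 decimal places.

1.064 atm

1 mb = 0.000986923 atm, so 1077.6 × 0.000986923 = 1.064 atm.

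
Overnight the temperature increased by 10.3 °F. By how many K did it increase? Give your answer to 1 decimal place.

Converting a difference, only the 9/5 scale factor applies: ΔK = 10.3 × 0.5556 = 5.7 K.

5.7 K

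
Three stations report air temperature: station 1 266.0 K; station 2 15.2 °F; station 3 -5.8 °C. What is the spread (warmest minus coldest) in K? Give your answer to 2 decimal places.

3.53 K

station 1: 266.0 K = -7.150 °C.
station 2: 15.2 °F = -9.333 °C.
Spread: (-5.800) − (-9.333) = 3.533 °C.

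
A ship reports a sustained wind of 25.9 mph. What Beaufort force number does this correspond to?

Beaufort force 6

25.9 mph = 11.6 m/s, which is Beaufort 6 (strong breeze, 10.8–13.8 m/s).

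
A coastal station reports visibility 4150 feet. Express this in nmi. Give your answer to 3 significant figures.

0.683 nmi

1 ft = 0.000164579 nmi, so 4150 × 0.000164579 = 0.683 nmi.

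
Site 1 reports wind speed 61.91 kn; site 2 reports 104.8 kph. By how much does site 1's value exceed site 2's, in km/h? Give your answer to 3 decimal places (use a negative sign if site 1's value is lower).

9.857 km/h

site 1: 61.91 kt = 114.65732 km/h.
Difference: 114.65732 − 104.80000 = 9.857 km/h.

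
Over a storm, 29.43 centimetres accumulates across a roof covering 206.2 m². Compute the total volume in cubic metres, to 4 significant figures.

Depth: 29.43 cm × 10 = 294.3 mm.
1 mm over 1 m² is 1 L, so volume = 294.3 × 206.2 = 60684.66 L = 60.68 m³.

60.68 cubic metres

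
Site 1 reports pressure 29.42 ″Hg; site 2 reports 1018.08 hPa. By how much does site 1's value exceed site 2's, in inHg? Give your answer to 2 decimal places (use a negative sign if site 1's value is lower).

site 2: 1018.08 hPa = 30.0639 inHg.
Difference: 29.4200 − 30.0639 = -0.64 inHg.

-0.64 inHg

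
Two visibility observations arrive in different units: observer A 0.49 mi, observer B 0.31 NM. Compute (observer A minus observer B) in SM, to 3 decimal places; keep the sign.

0.133 SM

observer B: 0.31 nmi = 0.35674 SM.
Difference: 0.49000 − 0.35674 = 0.133 SM.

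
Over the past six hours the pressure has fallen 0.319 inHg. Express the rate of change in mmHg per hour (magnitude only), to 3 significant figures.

1.35 mmHg per hour

0.319 inHg / 6 h × 25.4 mmHg/inHg = 1.35 mmHg/h.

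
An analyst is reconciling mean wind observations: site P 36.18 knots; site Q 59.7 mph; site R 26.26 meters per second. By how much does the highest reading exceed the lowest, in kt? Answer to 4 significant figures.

15.70 kt

site Q: 59.7 mph = 51.8779 kt.
site R: 26.26 m/s = 51.0454 kt.
Spread: 51.8779 − 36.1800 = 15.70 kt.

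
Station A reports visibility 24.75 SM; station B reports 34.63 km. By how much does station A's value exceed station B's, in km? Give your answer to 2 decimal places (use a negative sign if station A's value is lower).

5.20 km

station A: 24.75 SM = 39.8313 km.
Difference: 39.8313 − 34.6300 = 5.20 km.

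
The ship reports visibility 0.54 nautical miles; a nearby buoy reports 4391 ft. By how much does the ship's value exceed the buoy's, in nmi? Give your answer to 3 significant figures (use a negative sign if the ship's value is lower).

-0.183 nmi

the buoy: 4391 ft = 0.72267 nmi.
Difference: 0.54000 − 0.72267 = -0.183 nmi.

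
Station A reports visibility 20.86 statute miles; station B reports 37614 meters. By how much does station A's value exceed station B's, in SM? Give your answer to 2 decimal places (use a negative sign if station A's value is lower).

station B: 37614 m = 23.3723 SM.
Difference: 20.8600 − 23.3723 = -2.51 SM.

-2.51 SM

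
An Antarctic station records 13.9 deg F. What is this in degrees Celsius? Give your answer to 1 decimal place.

-10.1 °C

°C = (°F − 32) × 5/9 = (13.9 − 32) / 1.8 = -10.1 °C.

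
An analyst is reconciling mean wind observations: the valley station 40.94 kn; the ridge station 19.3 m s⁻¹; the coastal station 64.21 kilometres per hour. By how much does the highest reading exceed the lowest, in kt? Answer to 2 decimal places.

6.27 kt

the ridge station: 19.3 m/s = 37.5162 kt.
the coastal station: 64.21 km/h = 34.6706 kt.
Spread: 40.9400 − 34.6706 = 6.27 kt.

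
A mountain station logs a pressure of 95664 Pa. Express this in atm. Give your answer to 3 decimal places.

1 Pa = 9.86923e-06 atm, so 95664 × 9.86923e-06 = 0.944 atm.

0.944 atm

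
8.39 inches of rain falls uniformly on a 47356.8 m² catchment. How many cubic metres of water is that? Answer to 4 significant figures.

Depth: 8.39 in × 25.4 = 213.106 mm.
1 mm over 1 m² is 1 L, so volume = 213.106 × 47356.8 = 10092018 L = 10090 m³.

10090 cubic metres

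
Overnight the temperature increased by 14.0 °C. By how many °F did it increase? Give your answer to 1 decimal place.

25.2 °F

Converting a difference, only the 9/5 scale factor applies: Δ°F = 14.0 × 1.8 = 25.2 °F.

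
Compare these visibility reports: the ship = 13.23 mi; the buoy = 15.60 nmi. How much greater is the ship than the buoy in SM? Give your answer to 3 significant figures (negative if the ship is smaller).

-4.72 SM

the buoy: 15.60 nmi = 17.9522 SM.
Difference: 13.2300 − 17.9522 = -4.72 SM.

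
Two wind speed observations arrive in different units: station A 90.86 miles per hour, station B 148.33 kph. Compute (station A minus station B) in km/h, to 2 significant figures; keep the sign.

station A: 90.86 mph = 146.225 km/h.
Difference: 146.225 − 148.330 = -2.1 km/h.

-2.1 km/h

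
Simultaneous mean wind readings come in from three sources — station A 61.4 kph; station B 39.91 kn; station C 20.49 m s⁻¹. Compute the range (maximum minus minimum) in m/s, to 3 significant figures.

3.48 m/s

station A: 61.4 km/h = 17.0556 m/s.
station B: 39.91 kt = 20.5315 m/s.
Spread: 20.5315 − 17.0556 = 3.48 m/s.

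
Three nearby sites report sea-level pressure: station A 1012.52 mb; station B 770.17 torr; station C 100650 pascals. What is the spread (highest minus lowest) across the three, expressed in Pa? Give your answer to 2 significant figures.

station A: 1012.52 mb = 101252.00 Pa.
station B: 770.17 mmHg = 102680.90 Pa.
Spread: 102680.90 − 100650.00 = 2000 Pa.

2000 Pa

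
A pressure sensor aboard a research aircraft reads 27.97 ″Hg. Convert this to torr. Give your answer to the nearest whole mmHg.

710 mmHg

1 inHg = 25.4 mmHg, so 27.97 × 25.4 = 710 mmHg.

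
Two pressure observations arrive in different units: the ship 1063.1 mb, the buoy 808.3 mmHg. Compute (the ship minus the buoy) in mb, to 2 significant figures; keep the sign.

-15 mb

the buoy: 808.3 mmHg = 1077.64 mb.
Difference: 1063.10 − 1077.64 = -15 mb.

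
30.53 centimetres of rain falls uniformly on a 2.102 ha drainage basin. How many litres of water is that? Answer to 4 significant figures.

6417000 litres

Depth: 30.53 cm × 10 = 305.3 mm.
Area: 2.102 ha = 21020 m².
1 mm over 1 m² is 1 L, so volume = 305.3 × 21020 = 6417406 L ≈ 6417000 L.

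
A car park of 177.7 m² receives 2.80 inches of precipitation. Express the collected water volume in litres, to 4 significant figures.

Depth: 2.80 in × 25.4 = 71.12 mm.
1 mm over 1 m² is 1 L, so volume = 71.12 × 177.7 = 12638.024 L ≈ 12640 L.

12640 litres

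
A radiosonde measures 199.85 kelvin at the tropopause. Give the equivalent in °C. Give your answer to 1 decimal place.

-73.3 °C

°C = 199.85 − 273.15 = -73.3 °C.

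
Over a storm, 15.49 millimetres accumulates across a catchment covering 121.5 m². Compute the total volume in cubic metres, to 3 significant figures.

1 mm over 1 m² is 1 L, so volume = 15.49 × 121.5 = 1882.035 L = 1.88 m³.

1.88 cubic metres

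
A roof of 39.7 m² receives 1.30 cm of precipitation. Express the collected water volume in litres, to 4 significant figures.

516.1 litres

Depth: 1.30 cm × 10 = 13 mm.
1 mm over 1 m² is 1 L, so volume = 13 × 39.7 = 516.1 L.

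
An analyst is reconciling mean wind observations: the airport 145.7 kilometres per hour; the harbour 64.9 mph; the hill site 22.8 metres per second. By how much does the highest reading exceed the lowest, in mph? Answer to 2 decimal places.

the airport: 145.7 km/h = 90.5338 mph.
the hill site: 22.8 m/s = 51.0021 mph.
Spread: 90.5338 − 51.0021 = 39.53 mph.

39.53 mph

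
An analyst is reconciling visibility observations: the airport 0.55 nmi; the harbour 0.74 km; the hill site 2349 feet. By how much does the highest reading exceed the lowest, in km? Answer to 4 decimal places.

0.3026 km

the airport: 0.55 nmi = 1.018600 km.
the hill site: 2349 ft = 0.715975 km.
Spread: 1.018600 − 0.715975 = 0.3026 km.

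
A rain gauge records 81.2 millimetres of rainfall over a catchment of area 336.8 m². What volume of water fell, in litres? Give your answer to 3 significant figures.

27300 litres

1 mm over 1 m² is 1 L, so volume = 81.2 × 336.8 = 27348.16 L ≈ 27300 L.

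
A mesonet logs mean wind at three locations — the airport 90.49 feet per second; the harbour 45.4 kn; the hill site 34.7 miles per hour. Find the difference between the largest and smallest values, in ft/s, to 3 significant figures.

39.6 ft/s

the harbour: 45.4 kt = 76.627 ft/s.
the hill site: 34.7 mph = 50.893 ft/s.
Spread: 90.490 − 50.893 = 39.6 ft/s.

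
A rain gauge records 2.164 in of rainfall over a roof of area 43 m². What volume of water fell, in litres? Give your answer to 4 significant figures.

Depth: 2.164 in × 25.4 = 54.9656 mm.
1 mm over 1 m² is 1 L, so volume = 54.9656 × 43 = 2363.5208 L ≈ 2364 L.

2364 litres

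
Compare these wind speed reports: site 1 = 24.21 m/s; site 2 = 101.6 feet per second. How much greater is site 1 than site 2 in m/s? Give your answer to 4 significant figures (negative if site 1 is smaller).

site 2: 101.6 ft/s = 30.96768 m/s.
Difference: 24.21000 − 30.96768 = -6.758 m/s.

-6.758 m/s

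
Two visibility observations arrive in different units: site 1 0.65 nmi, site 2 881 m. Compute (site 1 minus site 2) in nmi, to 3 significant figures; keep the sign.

0.174 nmi

site 2: 881 m = 0.47570 nmi.
Difference: 0.65000 − 0.47570 = 0.174 nmi.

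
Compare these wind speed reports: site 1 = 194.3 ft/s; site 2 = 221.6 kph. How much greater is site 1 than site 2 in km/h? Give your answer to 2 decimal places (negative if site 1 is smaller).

site 1: 194.3 ft/s = 213.2015 km/h.
Difference: 213.2015 − 221.6000 = -8.40 km/h.

-8.40 km/h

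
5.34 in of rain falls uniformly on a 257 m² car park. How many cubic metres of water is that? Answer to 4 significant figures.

Depth: 5.34 in × 25.4 = 135.636 mm.
1 mm over 1 m² is 1 L, so volume = 135.636 × 257 = 34858.452 L = 34.86 m³.

34.86 cubic metres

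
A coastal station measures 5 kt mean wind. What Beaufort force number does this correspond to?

Beaufort force 2

5 kt lies in the Beaufort 2 band (light breeze, 4–6 kt).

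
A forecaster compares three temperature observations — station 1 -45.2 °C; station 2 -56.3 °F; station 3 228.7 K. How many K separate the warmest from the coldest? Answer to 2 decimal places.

station 2: -56.3 °F = -49.056 °C.
station 3: 228.7 K = -44.450 °C.
Spread: (-44.450) − (-49.056) = 4.606 °C.

4.61 K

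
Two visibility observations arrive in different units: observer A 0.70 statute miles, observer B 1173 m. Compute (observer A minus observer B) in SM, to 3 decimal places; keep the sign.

-0.029 SM

observer B: 1173 m = 0.72887 SM.
Difference: 0.70000 − 0.72887 = -0.029 SM.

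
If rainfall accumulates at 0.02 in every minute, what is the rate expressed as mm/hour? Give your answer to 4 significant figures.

0.02 in/minute × 25.4 mm/in × 60 minute/hour = 30.48 mm/hour.

30.48 mm/hour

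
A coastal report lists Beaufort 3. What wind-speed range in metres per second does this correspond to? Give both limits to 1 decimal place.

Beaufort 3 (gentle breeze) spans 3.4–5.4 m/s.

3.4 to 5.4 m/s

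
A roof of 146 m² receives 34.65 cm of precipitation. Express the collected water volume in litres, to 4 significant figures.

Depth: 34.65 cm × 10 = 346.5 mm.
1 mm over 1 m² is 1 L, so volume = 346.5 × 146 = 50589 L ≈ 50590 L.

50590 litres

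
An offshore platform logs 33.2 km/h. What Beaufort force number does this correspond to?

Beaufort force 5

33.2 km/h = 9.2 m/s, which is Beaufort 5 (fresh breeze, 8.0–10.7 m/s).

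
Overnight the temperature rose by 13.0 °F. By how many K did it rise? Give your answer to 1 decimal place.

7.2 K

Converting a difference, only the 9/5 scale factor applies: ΔK = 13.0 × 0.5556 = 7.2 K.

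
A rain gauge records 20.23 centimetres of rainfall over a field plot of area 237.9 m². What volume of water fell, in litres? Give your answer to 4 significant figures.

Depth: 20.23 cm × 10 = 202.3 mm.
1 mm over 1 m² is 1 L, so volume = 202.3 × 237.9 = 48127.17 L ≈ 48130 L.

48130 litres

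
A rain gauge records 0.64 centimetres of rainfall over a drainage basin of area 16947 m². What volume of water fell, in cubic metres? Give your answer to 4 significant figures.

Depth: 0.64 cm × 10 = 6.4 mm.
1 mm over 1 m² is 1 L, so volume = 6.4 × 16947 = 108460.8 L = 108.5 m³.

108.5 cubic metres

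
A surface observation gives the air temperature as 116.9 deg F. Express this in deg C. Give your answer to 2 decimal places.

°C = (°F − 32) × 5/9 = (116.9 − 32) / 1.8 = 47.17 °C.

47.17 °C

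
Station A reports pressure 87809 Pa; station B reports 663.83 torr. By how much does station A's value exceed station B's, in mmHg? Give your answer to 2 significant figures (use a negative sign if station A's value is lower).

-5.2 mmHg

station A: 87809 Pa = 658.622 mmHg.
Difference: 658.622 − 663.830 = -5.2 mmHg.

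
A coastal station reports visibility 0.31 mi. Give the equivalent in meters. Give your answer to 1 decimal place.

1 SM = 1609.34 m, so 0.31 × 1609.34 = 498.9 m.

498.9 m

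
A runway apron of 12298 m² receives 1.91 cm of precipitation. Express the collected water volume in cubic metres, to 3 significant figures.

Depth: 1.91 cm × 10 = 19.1 mm.
1 mm over 1 m² is 1 L, so volume = 19.1 × 12298 = 234891.8 L = 235 m³.

235 cubic metres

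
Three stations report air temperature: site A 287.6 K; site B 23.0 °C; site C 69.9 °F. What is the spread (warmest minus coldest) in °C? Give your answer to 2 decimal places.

8.55 °C

site A: 287.6 K = 14.450 °C.
site C: 69.9 °F = 21.056 °C.
Spread: 23.000 − 14.450 = 8.550 °C.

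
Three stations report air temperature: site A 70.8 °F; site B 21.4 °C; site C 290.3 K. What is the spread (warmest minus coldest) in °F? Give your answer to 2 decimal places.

site A: 70.8 °F = 21.556 °C.
site C: 290.3 K = 17.150 °C.
Spread: 21.556 − 17.150 = 4.406 °C = 7.93 °F.

7.93 °F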